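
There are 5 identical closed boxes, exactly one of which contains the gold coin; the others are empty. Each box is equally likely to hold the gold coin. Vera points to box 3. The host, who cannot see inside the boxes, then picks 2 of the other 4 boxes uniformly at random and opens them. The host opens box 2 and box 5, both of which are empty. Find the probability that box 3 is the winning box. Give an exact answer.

1/3

Consider each possible location of the gold coin in turn.
If it is in any of boxes 1, 3, and 4 (prior 1/5 each): the host picks exactly this set with probability 1/6 regardless, and none is the prize; weight (1/5)·(1/6) = 1/30 each.
If it is in either of boxes 2 and 5 (prior 1/5 each): that box was opened and seen not to hold the prize — ruled out; weight (1/5)·0 = 0 each.
The weights sum to 1/10.
So P(the gold coin in box 3 | the host opened box 2 and box 5) = (1/30) / (1/10) = 1/3.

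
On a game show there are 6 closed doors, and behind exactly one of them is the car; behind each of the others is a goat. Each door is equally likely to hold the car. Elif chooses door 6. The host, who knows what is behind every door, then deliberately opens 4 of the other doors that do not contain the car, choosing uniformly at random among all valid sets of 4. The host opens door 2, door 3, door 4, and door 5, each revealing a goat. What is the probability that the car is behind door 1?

5/6

Consider each possible location of the car in turn.
If it is behind door 1 (prior 1/6): the host has no choice, probability 1; weight (1/6)·1 = 1/6.
If it is behind any of doors 2, 3, 4, and 5 (prior 1/6 each): that door was opened and seen not to hold the prize — ruled out; weight (1/6)·0 = 0 each.
If it is behind door 6 (prior 1/6): the host has 5 equally likely choices, so probability 1/5; weight (1/6)·(1/5) = 1/30.
The weights sum to 1/5.
So P(the car behind door 1 | the host opened door 2, door 3, door 4, and door 5) = (1/6) / (1/5) = 5/6.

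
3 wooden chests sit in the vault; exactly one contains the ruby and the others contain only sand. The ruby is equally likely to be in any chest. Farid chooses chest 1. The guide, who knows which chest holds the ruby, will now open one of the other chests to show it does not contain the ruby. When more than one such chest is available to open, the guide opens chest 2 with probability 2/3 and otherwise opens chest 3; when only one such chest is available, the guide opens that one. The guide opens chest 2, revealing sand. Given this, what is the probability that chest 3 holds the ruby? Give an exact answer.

3/5

Consider each possible location of the ruby in turn.
If it is in chest 1 (prior 1/3): chest 2 is available, opened with probability 2/3; weight (1/3)·(2/3) = 2/9.
If it is in chest 2 (prior 1/3): the guide opened chest 2, so this case is ruled out; weight (1/3)·0 = 0.
If it is in chest 3 (prior 1/3): only chest 2 is available, probability 1; weight (1/3)·1 = 1/3.
The weights sum to 5/9.
So P(the ruby in chest 3 | the guide opened chest 2) = (1/3) / (5/9) = 3/5.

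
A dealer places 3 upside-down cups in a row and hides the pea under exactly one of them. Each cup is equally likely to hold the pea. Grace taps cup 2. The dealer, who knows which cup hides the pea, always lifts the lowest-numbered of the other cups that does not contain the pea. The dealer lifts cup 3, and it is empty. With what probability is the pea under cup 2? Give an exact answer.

0

Condition on the true location of the pea.
If it is under cup 1 (prior 1/3): cup 3 is the lowest-numbered option available, probability 1; weight (1/3)·1 = 1/3.
If it is under cup 2 (prior 1/3): the dealer would have opened cup 1 instead, probability 0; weight (1/3)·0 = 0.
If it is under cup 3 (prior 1/3): the dealer opened cup 3, so this case is ruled out; weight (1/3)·0 = 0.
The weights sum to 1/3.
So P(the pea under cup 2 | the dealer opened cup 3) = 0 / (1/3) = 0.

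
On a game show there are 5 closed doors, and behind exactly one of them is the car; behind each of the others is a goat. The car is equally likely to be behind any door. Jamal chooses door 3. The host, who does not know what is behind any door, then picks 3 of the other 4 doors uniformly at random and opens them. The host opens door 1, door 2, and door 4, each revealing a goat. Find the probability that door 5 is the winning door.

Consider each possible location of the car in turn.
If it is behind any of doors 1, 2, and 4 (prior 1/5 each): that door was opened and seen not to hold the prize — ruled out; weight (1/5)·0 = 0 each.
If it is behind either of doors 3 and 5 (prior 1/5 each): the host picks exactly this set with probability 1/4 regardless, and none is the prize; weight (1/5)·(1/4) = 1/20 each.
The weights sum to 1/10.
So P(the car behind door 5 | the host opened door 1, door 2, and door 4) = (1/20) / (1/10) = 1/2.

1/2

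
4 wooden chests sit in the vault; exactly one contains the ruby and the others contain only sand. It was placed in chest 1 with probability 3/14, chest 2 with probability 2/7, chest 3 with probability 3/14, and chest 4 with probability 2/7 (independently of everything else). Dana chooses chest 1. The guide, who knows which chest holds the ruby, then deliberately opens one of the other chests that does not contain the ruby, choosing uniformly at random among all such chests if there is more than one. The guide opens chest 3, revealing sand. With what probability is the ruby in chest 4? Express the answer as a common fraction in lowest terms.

2/5

Consider each possible location of the ruby in turn.
If it is in chest 1 (prior 3/14): the guide has 3 equally likely choices, so probability 1/3; weight (3/14)·(1/3) = 1/14.
If it is in either of chests 2 and 4 (prior 2/7 each): the guide has 2 equally likely choices, so probability 1/2; weight (2/7)·(1/2) = 1/7 each.
If it is in chest 3 (prior 3/14): the guide opened chest 3, so this case is ruled out; weight (3/14)·0 = 0.
The weights sum to 5/14.
So P(the ruby in chest 4 | the guide opened chest 3) = (1/7) / (5/14) = 2/5.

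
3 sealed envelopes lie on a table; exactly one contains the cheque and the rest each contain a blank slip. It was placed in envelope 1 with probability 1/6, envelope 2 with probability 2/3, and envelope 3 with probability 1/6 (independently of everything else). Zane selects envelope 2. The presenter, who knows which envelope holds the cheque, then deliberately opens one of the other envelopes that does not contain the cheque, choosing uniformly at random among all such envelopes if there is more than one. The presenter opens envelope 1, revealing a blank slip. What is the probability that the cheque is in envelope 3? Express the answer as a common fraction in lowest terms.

1/3

Consider each possible location of the cheque in turn.
If it is in envelope 1 (prior 1/6): the presenter opened envelope 1, so this case is ruled out; weight (1/6)·0 = 0.
If it is in envelope 2 (prior 2/3): the presenter has 2 equally likely choices, so probability 1/2; weight (2/3)·(1/2) = 1/3.
If it is in envelope 3 (prior 1/6): the presenter has no choice, probability 1; weight (1/6)·1 = 1/6.
The weights sum to 1/2.
So P(the cheque in envelope 3 | the presenter opened envelope 1) = (1/6) / (1/2) = 1/3.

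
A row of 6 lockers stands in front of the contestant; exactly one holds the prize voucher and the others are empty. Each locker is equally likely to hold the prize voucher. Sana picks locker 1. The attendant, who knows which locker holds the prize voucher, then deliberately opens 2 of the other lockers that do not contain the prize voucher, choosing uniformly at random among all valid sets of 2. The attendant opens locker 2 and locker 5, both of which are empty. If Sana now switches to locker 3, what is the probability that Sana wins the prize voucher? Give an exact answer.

Consider each possible location of the prize voucher in turn.
If it is in locker 1 (prior 1/6): the attendant has 10 equally likely choices, so probability 1/10; weight (1/6)·(1/10) = 1/60.
If it is in either of lockers 2 and 5 (prior 1/6 each): that locker was opened and seen not to hold the prize — ruled out; weight (1/6)·0 = 0 each.
If it is in any of lockers 3, 4, and 6 (prior 1/6 each): the attendant has 6 equally likely choices, so probability 1/6; weight (1/6)·(1/6) = 1/36 each.
The weights sum to 1/10.
So P(the prize voucher in locker 3 | the attendant opened locker 2 and locker 5) = (1/36) / (1/10) = 5/18.

5/18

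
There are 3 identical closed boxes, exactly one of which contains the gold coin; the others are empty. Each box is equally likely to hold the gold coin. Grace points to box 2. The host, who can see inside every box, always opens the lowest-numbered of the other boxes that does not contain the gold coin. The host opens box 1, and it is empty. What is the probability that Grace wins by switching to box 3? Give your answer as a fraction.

Consider each possible location of the gold coin in turn.
If it is in box 1 (prior 1/3): the host opened box 1, so this case is ruled out; weight (1/3)·0 = 0.
If it is in either of boxes 2 and 3 (prior 1/3 each): box 1 is the lowest-numbered option available, probability 1; weight (1/3)·1 = 1/3 each.
The weights sum to 2/3.
So P(the gold coin in box 3 | the host opened box 1) = (1/3) / (2/3) = 1/2.

1/2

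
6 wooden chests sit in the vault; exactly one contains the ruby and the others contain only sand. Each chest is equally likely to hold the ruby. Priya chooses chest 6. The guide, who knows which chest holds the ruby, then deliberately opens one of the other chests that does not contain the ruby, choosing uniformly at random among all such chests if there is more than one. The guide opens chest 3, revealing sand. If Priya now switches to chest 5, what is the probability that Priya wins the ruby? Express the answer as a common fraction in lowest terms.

Consider each possible location of the ruby in turn.
If it is in any of chests 1, 2, 4, and 5 (prior 1/6 each): the guide has 4 equally likely choices, so probability 1/4; weight (1/6)·(1/4) = 1/24 each.
If it is in chest 3 (prior 1/6): the guide opened chest 3, so this case is ruled out; weight (1/6)·0 = 0.
If it is in chest 6 (prior 1/6): the guide has 5 equally likely choices, so probability 1/5; weight (1/6)·(1/5) = 1/30.
The weights sum to 1/5.
So P(the ruby in chest 5 | the guide opened chest 3) = (1/24) / (1/5) = 5/24.

5/24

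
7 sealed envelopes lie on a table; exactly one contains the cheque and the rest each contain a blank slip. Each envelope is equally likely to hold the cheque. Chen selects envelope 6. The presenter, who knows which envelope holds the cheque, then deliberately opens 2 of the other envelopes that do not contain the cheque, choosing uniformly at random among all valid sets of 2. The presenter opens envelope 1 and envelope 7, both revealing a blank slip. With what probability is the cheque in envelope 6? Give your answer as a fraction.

Consider each possible location of the cheque in turn.
If it is in either of envelopes 1 and 7 (prior 1/7 each): that envelope was opened and seen not to hold the prize — ruled out; weight (1/7)·0 = 0 each.
If it is in any of envelopes 2, 3, 4, and 5 (prior 1/7 each): the presenter has 10 equally likely choices, so probability 1/10; weight (1/7)·(1/10) = 1/70 each.
If it is in envelope 6 (prior 1/7): the presenter has 15 equally likely choices, so probability 1/15; weight (1/7)·(1/15) = 1/105.
The weights sum to 1/15.
So P(the cheque in envelope 6 | the presenter opened envelope 1 and envelope 7) = (1/105) / (1/15) = 1/7.

1/7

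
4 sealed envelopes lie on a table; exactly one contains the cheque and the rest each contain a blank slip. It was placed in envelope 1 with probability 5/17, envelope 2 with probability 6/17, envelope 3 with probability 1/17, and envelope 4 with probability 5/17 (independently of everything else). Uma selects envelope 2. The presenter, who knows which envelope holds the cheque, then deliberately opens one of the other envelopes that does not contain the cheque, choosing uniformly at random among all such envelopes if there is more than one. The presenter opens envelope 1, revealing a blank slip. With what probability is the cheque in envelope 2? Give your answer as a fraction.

Condition on the true location of the cheque.
If it is in envelope 1 (prior 5/17): the presenter opened envelope 1, so this case is ruled out; weight (5/17)·0 = 0.
If it is in envelope 2 (prior 6/17): the presenter has 3 equally likely choices, so probability 1/3; weight (6/17)·(1/3) = 2/17.
If it is in envelope 3 (prior 1/17): the presenter has 2 equally likely choices, so probability 1/2; weight (1/17)·(1/2) = 1/34.
If it is in envelope 4 (prior 5/17): the presenter has 2 equally likely choices, so probability 1/2; weight (5/17)·(1/2) = 5/34.
The weights sum to 5/17.
So P(the cheque in envelope 2 | the presenter opened envelope 1) = (2/17) / (5/17) = 2/5.

2/5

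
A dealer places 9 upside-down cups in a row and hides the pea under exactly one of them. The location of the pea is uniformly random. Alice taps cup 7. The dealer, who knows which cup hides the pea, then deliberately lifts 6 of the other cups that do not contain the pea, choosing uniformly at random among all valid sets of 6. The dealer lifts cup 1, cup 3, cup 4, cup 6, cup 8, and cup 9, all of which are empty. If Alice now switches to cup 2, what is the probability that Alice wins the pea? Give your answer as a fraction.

Apply Bayes' rule, conditioning on where the pea actually is.
If it is under any of cups 1, 3, 4, 6, 8, and 9 (prior 1/9 each): that cup was opened and seen not to hold the prize — ruled out; weight (1/9)·0 = 0 each.
If it is under either of cups 2 and 5 (prior 1/9 each): the dealer has 7 equally likely choices, so probability 1/7; weight (1/9)·(1/7) = 1/63 each.
If it is under cup 7 (prior 1/9): the dealer has 28 equally likely choices, so probability 1/28; weight (1/9)·(1/28) = 1/252.
The weights sum to 1/28.
So P(the pea under cup 2 | the dealer opened cup 1, cup 3, cup 4, cup 6, cup 8, and cup 9) = (1/63) / (1/28) = 4/9.

4/9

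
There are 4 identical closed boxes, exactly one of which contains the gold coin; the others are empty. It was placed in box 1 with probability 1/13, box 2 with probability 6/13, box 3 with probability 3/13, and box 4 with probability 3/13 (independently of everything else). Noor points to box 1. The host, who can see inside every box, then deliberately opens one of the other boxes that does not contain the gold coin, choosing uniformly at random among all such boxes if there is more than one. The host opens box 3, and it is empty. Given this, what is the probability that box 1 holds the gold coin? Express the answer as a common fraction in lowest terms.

Condition on the true location of the gold coin.
If it is in box 1 (prior 1/13): the host has 3 equally likely choices, so probability 1/3; weight (1/13)·(1/3) = 1/39.
If it is in box 2 (prior 6/13): the host has 2 equally likely choices, so probability 1/2; weight (6/13)·(1/2) = 3/13.
If it is in box 3 (prior 3/13): the host opened box 3, so this case is ruled out; weight (3/13)·0 = 0.
If it is in box 4 (prior 3/13): the host has 2 equally likely choices, so probability 1/2; weight (3/13)·(1/2) = 3/26.
The weights sum to 29/78.
So P(the gold coin in box 1 | the host opened box 3) = (1/39) / (29/78) = 2/29.

2/29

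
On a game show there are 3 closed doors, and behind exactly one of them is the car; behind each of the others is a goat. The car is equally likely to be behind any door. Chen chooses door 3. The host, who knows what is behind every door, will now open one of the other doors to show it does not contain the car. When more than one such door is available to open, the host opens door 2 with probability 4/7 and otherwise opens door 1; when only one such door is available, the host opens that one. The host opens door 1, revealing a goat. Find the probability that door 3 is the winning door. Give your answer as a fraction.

3/10

Apply Bayes' rule, conditioning on where the car actually is.
If it is behind door 1 (prior 1/3): the host opened door 1, so this case is ruled out; weight (1/3)·0 = 0.
If it is behind door 2 (prior 1/3): only door 1 is available, probability 1; weight (1/3)·1 = 1/3.
If it is behind door 3 (prior 1/3): door 2 is available but not opened, probability 3/7; weight (1/3)·(3/7) = 1/7.
The weights sum to 10/21.
So P(the car behind door 3 | the host opened door 1) = (1/7) / (10/21) = 3/10.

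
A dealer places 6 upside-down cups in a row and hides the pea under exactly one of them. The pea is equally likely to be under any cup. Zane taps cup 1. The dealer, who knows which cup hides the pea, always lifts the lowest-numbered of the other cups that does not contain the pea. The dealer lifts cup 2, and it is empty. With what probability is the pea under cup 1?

Condition on the true location of the pea.
If it is under any of cups 1, 3, 4, 5, and 6 (prior 1/6 each): cup 2 is the lowest-numbered option available, probability 1; weight (1/6)·1 = 1/6 each.
If it is under cup 2 (prior 1/6): the dealer opened cup 2, so this case is ruled out; weight (1/6)·0 = 0.
The weights sum to 5/6.
So P(the pea under cup 1 | the dealer opened cup 2) = (1/6) / (5/6) = 1/5.

1/5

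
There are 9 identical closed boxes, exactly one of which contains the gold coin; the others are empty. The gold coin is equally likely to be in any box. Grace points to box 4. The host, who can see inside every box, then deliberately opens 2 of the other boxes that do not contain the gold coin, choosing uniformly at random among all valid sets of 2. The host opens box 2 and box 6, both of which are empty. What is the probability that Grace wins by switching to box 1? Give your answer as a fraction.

4/27

Condition on the true location of the gold coin.
If it is in any of boxes 1, 3, 5, 7, 8, and 9 (prior 1/9 each): the host has 21 equally likely choices, so probability 1/21; weight (1/9)·(1/21) = 1/189 each.
If it is in either of boxes 2 and 6 (prior 1/9 each): that box was opened and seen not to hold the prize — ruled out; weight (1/9)·0 = 0 each.
If it is in box 4 (prior 1/9): the host has 28 equally likely choices, so probability 1/28; weight (1/9)·(1/28) = 1/252.
The weights sum to 1/28.
So P(the gold coin in box 1 | the host opened box 2 and box 6) = (1/189) / (1/28) = 4/27.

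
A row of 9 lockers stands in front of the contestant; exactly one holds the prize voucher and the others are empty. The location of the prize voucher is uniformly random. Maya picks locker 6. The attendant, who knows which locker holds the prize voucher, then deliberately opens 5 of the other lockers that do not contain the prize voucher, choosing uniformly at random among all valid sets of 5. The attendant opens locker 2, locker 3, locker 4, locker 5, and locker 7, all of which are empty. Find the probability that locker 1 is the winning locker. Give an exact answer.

8/27

Condition on the true location of the prize voucher.
If it is in any of lockers 1, 8, and 9 (prior 1/9 each): the attendant has 21 equally likely choices, so probability 1/21; weight (1/9)·(1/21) = 1/189 each.
If it is in any of lockers 2, 3, 4, 5, and 7 (prior 1/9 each): that locker was opened and seen not to hold the prize — ruled out; weight (1/9)·0 = 0 each.
If it is in locker 6 (prior 1/9): the attendant has 56 equally likely choices, so probability 1/56; weight (1/9)·(1/56) = 1/504.
The weights sum to 1/56.
So P(the prize voucher in locker 1 | the attendant opened locker 2, locker 3, locker 4, locker 5, and locker 7) = (1/189) / (1/56) = 8/27.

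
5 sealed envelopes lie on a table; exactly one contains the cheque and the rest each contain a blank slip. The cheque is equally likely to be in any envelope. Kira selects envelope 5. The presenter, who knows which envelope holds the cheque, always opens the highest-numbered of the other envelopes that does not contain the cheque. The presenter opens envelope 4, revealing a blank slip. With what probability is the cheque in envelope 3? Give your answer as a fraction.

1/4

Condition on the true location of the cheque.
If it is in any of envelopes 1, 2, 3, and 5 (prior 1/5 each): envelope 4 is the highest-numbered option available, probability 1; weight (1/5)·1 = 1/5 each.
If it is in envelope 4 (prior 1/5): the presenter opened envelope 4, so this case is ruled out; weight (1/5)·0 = 0.
The weights sum to 4/5.
So P(the cheque in envelope 3 | the presenter opened envelope 4) = (1/5) / (4/5) = 1/4.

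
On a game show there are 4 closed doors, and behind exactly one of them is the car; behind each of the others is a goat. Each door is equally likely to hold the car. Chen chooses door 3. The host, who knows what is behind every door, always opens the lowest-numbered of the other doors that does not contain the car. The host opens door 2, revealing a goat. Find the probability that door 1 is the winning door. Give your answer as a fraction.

1

Apply Bayes' rule, conditioning on where the car actually is.
If it is behind door 1 (prior 1/4): door 2 is the lowest-numbered option available, probability 1; weight (1/4)·1 = 1/4.
If it is behind door 2 (prior 1/4): the host opened door 2, so this case is ruled out; weight (1/4)·0 = 0.
If it is behind either of doors 3 and 4 (prior 1/4 each): the host would have opened door 1 instead, probability 0; weight (1/4)·0 = 0 each.
The weights sum to 1/4.
So P(the car behind door 1 | the host opened door 2) = (1/4) / (1/4) = 1.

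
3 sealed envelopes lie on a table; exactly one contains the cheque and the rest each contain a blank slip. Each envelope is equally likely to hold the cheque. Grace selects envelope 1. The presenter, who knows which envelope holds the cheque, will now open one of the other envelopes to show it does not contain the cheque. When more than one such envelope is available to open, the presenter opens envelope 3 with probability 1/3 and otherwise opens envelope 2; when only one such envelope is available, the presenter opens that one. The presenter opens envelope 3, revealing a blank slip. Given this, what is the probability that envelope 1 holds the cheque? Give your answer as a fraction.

Apply Bayes' rule, conditioning on where the cheque actually is.
If it is in envelope 1 (prior 1/3): envelope 3 is available, opened with probability 1/3; weight (1/3)·(1/3) = 1/9.
If it is in envelope 2 (prior 1/3): only envelope 3 is available, probability 1; weight (1/3)·1 = 1/3.
If it is in envelope 3 (prior 1/3): the presenter opened envelope 3, so this case is ruled out; weight (1/3)·0 = 0.
The weights sum to 4/9.
So P(the cheque in envelope 1 | the presenter opened envelope 3) = (1/9) / (4/9) = 1/4.

1/4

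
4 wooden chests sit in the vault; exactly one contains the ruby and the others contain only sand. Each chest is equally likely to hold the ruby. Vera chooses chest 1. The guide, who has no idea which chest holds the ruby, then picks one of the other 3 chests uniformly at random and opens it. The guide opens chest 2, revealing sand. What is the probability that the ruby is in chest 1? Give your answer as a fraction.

1/3

Condition on the true location of the ruby.
If it is in any of chests 1, 3, and 4 (prior 1/4 each): the guide picks chest 2 with probability 1/3 regardless, and it is not the prize; weight (1/4)·(1/3) = 1/12 each.
If it is in chest 2 (prior 1/4): the guide opened chest 2, so this case is ruled out; weight (1/4)·0 = 0.
The weights sum to 1/4.
So P(the ruby in chest 1 | the guide opened chest 2) = (1/12) / (1/4) = 1/3.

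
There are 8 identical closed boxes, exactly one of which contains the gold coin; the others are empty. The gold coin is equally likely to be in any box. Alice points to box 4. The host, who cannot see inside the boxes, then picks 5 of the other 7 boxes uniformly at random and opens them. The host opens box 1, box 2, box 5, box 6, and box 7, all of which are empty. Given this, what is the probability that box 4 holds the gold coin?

1/3

Consider each possible location of the gold coin in turn.
If it is in any of boxes 1, 2, 5, 6, and 7 (prior 1/8 each): that box was opened and seen not to hold the prize — ruled out; weight (1/8)·0 = 0 each.
If it is in any of boxes 3, 4, and 8 (prior 1/8 each): the host picks exactly this set with probability 1/21 regardless, and none is the prize; weight (1/8)·(1/21) = 1/168 each.
The weights sum to 1/56.
So P(the gold coin in box 4 | the host opened box 1, box 2, box 5, box 6, and box 7) = (1/168) / (1/56) = 1/3.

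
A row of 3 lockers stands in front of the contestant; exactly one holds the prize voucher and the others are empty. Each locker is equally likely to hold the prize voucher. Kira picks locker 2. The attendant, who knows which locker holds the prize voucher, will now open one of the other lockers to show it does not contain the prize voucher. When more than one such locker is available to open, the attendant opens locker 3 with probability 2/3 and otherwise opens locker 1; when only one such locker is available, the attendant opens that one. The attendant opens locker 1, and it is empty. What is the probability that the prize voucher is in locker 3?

3/4

Apply Bayes' rule, conditioning on where the prize voucher actually is.
If it is in locker 1 (prior 1/3): the attendant opened locker 1, so this case is ruled out; weight (1/3)·0 = 0.
If it is in locker 2 (prior 1/3): locker 3 is available but not opened, probability 1/3; weight (1/3)·(1/3) = 1/9.
If it is in locker 3 (prior 1/3): only locker 1 is available, probability 1; weight (1/3)·1 = 1/3.
The weights sum to 4/9.
So P(the prize voucher in locker 3 | the attendant opened locker 1) = (1/3) / (4/9) = 3/4.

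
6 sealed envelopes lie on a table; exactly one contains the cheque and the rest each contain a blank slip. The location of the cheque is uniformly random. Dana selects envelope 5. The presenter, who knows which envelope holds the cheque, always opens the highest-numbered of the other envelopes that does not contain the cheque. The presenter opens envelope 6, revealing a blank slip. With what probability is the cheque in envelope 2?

Condition on the true location of the cheque.
If it is in any of envelopes 1, 2, 3, 4, and 5 (prior 1/6 each): envelope 6 is the highest-numbered option available, probability 1; weight (1/6)·1 = 1/6 each.
If it is in envelope 6 (prior 1/6): the presenter opened envelope 6, so this case is ruled out; weight (1/6)·0 = 0.
The weights sum to 5/6.
So P(the cheque in envelope 2 | the presenter opened envelope 6) = (1/6) / (5/6) = 1/5.

1/5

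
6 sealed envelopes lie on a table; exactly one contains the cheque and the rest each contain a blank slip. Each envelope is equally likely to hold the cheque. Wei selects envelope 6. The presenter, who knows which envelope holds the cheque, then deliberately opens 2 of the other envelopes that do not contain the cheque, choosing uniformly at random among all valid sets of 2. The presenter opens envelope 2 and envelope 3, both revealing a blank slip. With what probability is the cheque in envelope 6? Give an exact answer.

Condition on the true location of the cheque.
If it is in any of envelopes 1, 4, and 5 (prior 1/6 each): the presenter has 6 equally likely choices, so probability 1/6; weight (1/6)·(1/6) = 1/36 each.
If it is in either of envelopes 2 and 3 (prior 1/6 each): that envelope was opened and seen not to hold the prize — ruled out; weight (1/6)·0 = 0 each.
If it is in envelope 6 (prior 1/6): the presenter has 10 equally likely choices, so probability 1/10; weight (1/6)·(1/10) = 1/60.
The weights sum to 1/10.
So P(the cheque in envelope 6 | the presenter opened envelope 2 and envelope 3) = (1/60) / (1/10) = 1/6.

1/6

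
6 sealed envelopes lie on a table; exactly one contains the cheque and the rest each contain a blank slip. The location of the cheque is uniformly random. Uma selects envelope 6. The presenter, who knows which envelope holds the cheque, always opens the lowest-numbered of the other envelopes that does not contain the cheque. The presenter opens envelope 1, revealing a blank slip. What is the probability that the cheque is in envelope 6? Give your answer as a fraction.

1/5

Apply Bayes' rule, conditioning on where the cheque actually is.
If it is in envelope 1 (prior 1/6): the presenter opened envelope 1, so this case is ruled out; weight (1/6)·0 = 0.
If it is in any of envelopes 2, 3, 4, 5, and 6 (prior 1/6 each): envelope 1 is the lowest-numbered option available, probability 1; weight (1/6)·1 = 1/6 each.
The weights sum to 5/6.
So P(the cheque in envelope 6 | the presenter opened envelope 1) = (1/6) / (5/6) = 1/5.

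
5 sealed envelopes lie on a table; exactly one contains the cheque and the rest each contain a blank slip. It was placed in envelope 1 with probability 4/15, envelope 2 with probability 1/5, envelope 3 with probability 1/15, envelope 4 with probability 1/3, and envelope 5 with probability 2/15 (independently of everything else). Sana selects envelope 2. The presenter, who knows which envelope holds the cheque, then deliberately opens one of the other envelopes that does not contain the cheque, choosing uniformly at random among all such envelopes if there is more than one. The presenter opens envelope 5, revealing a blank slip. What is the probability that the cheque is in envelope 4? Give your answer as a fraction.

Consider each possible location of the cheque in turn.
If it is in envelope 1 (prior 4/15): the presenter has 3 equally likely choices, so probability 1/3; weight (4/15)·(1/3) = 4/45.
If it is in envelope 2 (prior 1/5): the presenter has 4 equally likely choices, so probability 1/4; weight (1/5)·(1/4) = 1/20.
If it is in envelope 3 (prior 1/15): the presenter has 3 equally likely choices, so probability 1/3; weight (1/15)·(1/3) = 1/45.
If it is in envelope 4 (prior 1/3): the presenter has 3 equally likely choices, so probability 1/3; weight (1/3)·(1/3) = 1/9.
If it is in envelope 5 (prior 2/15): the presenter opened envelope 5, so this case is ruled out; weight (2/15)·0 = 0.
The weights sum to 49/180.
So P(the cheque in envelope 4 | the presenter opened envelope 5) = (1/9) / (49/180) = 20/49.

20/49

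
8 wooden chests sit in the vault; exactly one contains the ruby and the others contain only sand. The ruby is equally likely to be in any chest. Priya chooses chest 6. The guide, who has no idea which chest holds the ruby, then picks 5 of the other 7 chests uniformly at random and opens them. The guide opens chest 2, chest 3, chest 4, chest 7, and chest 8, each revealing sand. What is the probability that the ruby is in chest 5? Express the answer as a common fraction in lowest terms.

1/3

Apply Bayes' rule, conditioning on where the ruby actually is.
If it is in any of chests 1, 5, and 6 (prior 1/8 each): the guide picks exactly this set with probability 1/21 regardless, and none is the prize; weight (1/8)·(1/21) = 1/168 each.
If it is in any of chests 2, 3, 4, 7, and 8 (prior 1/8 each): that chest was opened and seen not to hold the prize — ruled out; weight (1/8)·0 = 0 each.
The weights sum to 1/56.
So P(the ruby in chest 5 | the guide opened chest 2, chest 3, chest 4, chest 7, and chest 8) = (1/168) / (1/56) = 1/3.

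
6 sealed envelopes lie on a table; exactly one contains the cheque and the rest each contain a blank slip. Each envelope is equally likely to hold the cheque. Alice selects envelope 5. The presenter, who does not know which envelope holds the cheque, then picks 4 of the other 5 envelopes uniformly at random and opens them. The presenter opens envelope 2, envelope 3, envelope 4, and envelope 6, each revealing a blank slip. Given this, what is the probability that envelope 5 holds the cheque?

1/2

Consider each possible location of the cheque in turn.
If it is in either of envelopes 1 and 5 (prior 1/6 each): the presenter picks exactly this set with probability 1/5 regardless, and none is the prize; weight (1/6)·(1/5) = 1/30 each.
If it is in any of envelopes 2, 3, 4, and 6 (prior 1/6 each): that envelope was opened and seen not to hold the prize — ruled out; weight (1/6)·0 = 0 each.
The weights sum to 1/15.
So P(the cheque in envelope 5 | the presenter opened envelope 2, envelope 3, envelope 4, and envelope 6) = (1/30) / (1/15) = 1/2.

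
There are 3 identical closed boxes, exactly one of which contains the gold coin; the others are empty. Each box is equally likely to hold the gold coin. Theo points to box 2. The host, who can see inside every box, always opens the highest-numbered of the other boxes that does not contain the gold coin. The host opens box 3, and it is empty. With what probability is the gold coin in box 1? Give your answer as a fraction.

1/2

Apply Bayes' rule, conditioning on where the gold coin actually is.
If it is in either of boxes 1 and 2 (prior 1/3 each): box 3 is the highest-numbered option available, probability 1; weight (1/3)·1 = 1/3 each.
If it is in box 3 (prior 1/3): the host opened box 3, so this case is ruled out; weight (1/3)·0 = 0.
The weights sum to 2/3.
So P(the gold coin in box 1 | the host opened box 3) = (1/3) / (2/3) = 1/2.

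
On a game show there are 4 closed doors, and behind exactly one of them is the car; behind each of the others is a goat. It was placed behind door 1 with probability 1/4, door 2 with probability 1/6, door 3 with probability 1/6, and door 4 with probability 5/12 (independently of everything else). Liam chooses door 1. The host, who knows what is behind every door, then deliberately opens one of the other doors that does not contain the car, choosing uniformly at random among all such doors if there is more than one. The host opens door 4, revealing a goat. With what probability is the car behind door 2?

1/3

Condition on the true location of the car.
If it is behind door 1 (prior 1/4): the host has 3 equally likely choices, so probability 1/3; weight (1/4)·(1/3) = 1/12.
If it is behind either of doors 2 and 3 (prior 1/6 each): the host has 2 equally likely choices, so probability 1/2; weight (1/6)·(1/2) = 1/12 each.
If it is behind door 4 (prior 5/12): the host opened door 4, so this case is ruled out; weight (5/12)·0 = 0.
The weights sum to 1/4.
So P(the car behind door 2 | the host opened door 4) = (1/12) / (1/4) = 1/3.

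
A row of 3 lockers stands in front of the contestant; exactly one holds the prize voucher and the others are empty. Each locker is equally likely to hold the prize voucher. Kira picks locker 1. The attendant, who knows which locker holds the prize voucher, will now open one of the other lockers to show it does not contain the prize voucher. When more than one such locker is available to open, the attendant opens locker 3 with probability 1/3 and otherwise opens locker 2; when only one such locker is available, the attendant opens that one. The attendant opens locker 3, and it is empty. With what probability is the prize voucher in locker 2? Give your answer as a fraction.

Consider each possible location of the prize voucher in turn.
If it is in locker 1 (prior 1/3): locker 3 is available, opened with probability 1/3; weight (1/3)·(1/3) = 1/9.
If it is in locker 2 (prior 1/3): only locker 3 is available, probability 1; weight (1/3)·1 = 1/3.
If it is in locker 3 (prior 1/3): the attendant opened locker 3, so this case is ruled out; weight (1/3)·0 = 0.
The weights sum to 4/9.
So P(the prize voucher in locker 2 | the attendant opened locker 3) = (1/3) / (4/9) = 3/4.

3/4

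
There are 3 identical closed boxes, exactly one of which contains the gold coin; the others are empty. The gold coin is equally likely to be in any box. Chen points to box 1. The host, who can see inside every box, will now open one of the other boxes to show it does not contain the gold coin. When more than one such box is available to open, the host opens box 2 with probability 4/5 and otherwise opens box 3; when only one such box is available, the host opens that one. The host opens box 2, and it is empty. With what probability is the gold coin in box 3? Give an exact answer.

Condition on the true location of the gold coin.
If it is in box 1 (prior 1/3): box 2 is available, opened with probability 4/5; weight (1/3)·(4/5) = 4/15.
If it is in box 2 (prior 1/3): the host opened box 2, so this case is ruled out; weight (1/3)·0 = 0.
If it is in box 3 (prior 1/3): only box 2 is available, probability 1; weight (1/3)·1 = 1/3.
The weights sum to 3/5.
So P(the gold coin in box 3 | the host opened box 2) = (1/3) / (3/5) = 5/9.

5/9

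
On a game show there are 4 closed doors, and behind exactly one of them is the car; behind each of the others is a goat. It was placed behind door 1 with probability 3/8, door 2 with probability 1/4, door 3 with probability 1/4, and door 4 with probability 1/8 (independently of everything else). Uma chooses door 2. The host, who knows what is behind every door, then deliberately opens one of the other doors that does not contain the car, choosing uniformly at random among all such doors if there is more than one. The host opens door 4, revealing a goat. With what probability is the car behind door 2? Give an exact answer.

4/19

Apply Bayes' rule, conditioning on where the car actually is.
If it is behind door 1 (prior 3/8): the host has 2 equally likely choices, so probability 1/2; weight (3/8)·(1/2) = 3/16.
If it is behind door 2 (prior 1/4): the host has 3 equally likely choices, so probability 1/3; weight (1/4)·(1/3) = 1/12.
If it is behind door 3 (prior 1/4): the host has 2 equally likely choices, so probability 1/2; weight (1/4)·(1/2) = 1/8.
If it is behind door 4 (prior 1/8): the host opened door 4, so this case is ruled out; weight (1/8)·0 = 0.
The weights sum to 19/48.
So P(the car behind door 2 | the host opened door 4) = (1/12) / (19/48) = 4/19.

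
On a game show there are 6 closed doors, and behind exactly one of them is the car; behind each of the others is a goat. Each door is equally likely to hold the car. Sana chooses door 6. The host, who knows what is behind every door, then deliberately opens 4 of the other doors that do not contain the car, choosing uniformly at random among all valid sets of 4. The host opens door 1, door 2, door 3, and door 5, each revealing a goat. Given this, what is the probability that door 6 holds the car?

Apply Bayes' rule, conditioning on where the car actually is.
If it is behind any of doors 1, 2, 3, and 5 (prior 1/6 each): that door was opened and seen not to hold the prize — ruled out; weight (1/6)·0 = 0 each.
If it is behind door 4 (prior 1/6): the host has no choice, probability 1; weight (1/6)·1 = 1/6.
If it is behind door 6 (prior 1/6): the host has 5 equally likely choices, so probability 1/5; weight (1/6)·(1/5) = 1/30.
The weights sum to 1/5.
So P(the car behind door 6 | the host opened door 1, door 2, door 3, and door 5) = (1/30) / (1/5) = 1/6.

1/6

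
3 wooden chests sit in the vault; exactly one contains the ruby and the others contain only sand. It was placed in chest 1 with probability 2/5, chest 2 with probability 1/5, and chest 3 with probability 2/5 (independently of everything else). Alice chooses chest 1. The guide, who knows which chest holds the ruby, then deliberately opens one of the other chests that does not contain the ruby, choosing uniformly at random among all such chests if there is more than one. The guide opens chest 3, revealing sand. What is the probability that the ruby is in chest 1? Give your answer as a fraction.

Condition on the true location of the ruby.
If it is in chest 1 (prior 2/5): the guide has 2 equally likely choices, so probability 1/2; weight (2/5)·(1/2) = 1/5.
If it is in chest 2 (prior 1/5): the guide has no choice, probability 1; weight (1/5)·1 = 1/5.
If it is in chest 3 (prior 2/5): the guide opened chest 3, so this case is ruled out; weight (2/5)·0 = 0.
The weights sum to 2/5.
So P(the ruby in chest 1 | the guide opened chest 3) = (1/5) / (2/5) = 1/2.

1/2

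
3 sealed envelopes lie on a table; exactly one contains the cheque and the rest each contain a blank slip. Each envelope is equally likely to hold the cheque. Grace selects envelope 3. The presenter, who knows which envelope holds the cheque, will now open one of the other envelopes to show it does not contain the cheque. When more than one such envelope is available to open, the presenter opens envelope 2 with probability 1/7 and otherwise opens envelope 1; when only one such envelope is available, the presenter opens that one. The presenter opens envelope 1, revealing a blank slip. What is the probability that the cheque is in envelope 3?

Consider each possible location of the cheque in turn.
If it is in envelope 1 (prior 1/3): the presenter opened envelope 1, so this case is ruled out; weight (1/3)·0 = 0.
If it is in envelope 2 (prior 1/3): only envelope 1 is available, probability 1; weight (1/3)·1 = 1/3.
If it is in envelope 3 (prior 1/3): envelope 2 is available but not opened, probability 6/7; weight (1/3)·(6/7) = 2/7.
The weights sum to 13/21.
So P(the cheque in envelope 3 | the presenter opened envelope 1) = (2/7) / (13/21) = 6/13.

6/13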